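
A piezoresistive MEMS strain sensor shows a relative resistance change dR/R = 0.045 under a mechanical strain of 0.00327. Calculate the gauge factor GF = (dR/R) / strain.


Step 1: Identify values.
dR/R = 0.045, strain = 0.00327
Step 2: GF = (dR/R) / strain = 0.045 / 0.00327
GF = 13.8


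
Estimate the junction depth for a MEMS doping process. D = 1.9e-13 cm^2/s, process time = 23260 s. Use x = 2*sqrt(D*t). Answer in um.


Step 1: Compute D*t = 1.9e-13 * 23260 = 4.4194e-09 cm^2
Step 2: sqrt(D*t) = 6.6479e-05 cm
Step 3: x = 2 * 6.6479e-05 cm = 1.32958e-04 cm
Step 4: Convert to um (1 cm = 1e4 um): x = 1.33 um


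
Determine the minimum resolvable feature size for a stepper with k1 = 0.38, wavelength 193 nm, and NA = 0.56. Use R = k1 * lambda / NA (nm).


Step 1: Identify values: k1 = 0.38, lambda = 193 nm, NA = 0.56
Step 2: R = k1 * lambda / NA
R = 0.38 * 193 / 0.56
R = 131.0 nm


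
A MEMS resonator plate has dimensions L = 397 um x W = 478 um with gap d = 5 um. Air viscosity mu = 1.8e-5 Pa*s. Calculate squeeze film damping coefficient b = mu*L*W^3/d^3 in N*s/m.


Step 1: Convert to SI.
L = 397e-6 m, W = 478e-6 m, d = 5e-6 m
Step 2: W^3 = (478e-6)^3 = 1.09e-10 m^3
Step 3: d^3 = (5e-6)^3 = 1.25e-16 m^3
Step 4: b = 1.8e-5 * 397e-6 * 1.09e-10 / 1.25e-16
b = 6.24e-03 N*s/m


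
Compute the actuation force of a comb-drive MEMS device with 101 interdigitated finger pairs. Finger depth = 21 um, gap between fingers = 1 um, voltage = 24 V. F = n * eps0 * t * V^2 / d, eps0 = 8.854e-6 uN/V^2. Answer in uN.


Step 1: Parameters: n=101, eps0=8.854e-6 uN/V^2, t=21 um, V=24 V, d=1 um
Step 2: V^2 = 576
Step 3: F = 101 * 8.854e-6 * 21 * 576 / 1
F = 10.817 uN


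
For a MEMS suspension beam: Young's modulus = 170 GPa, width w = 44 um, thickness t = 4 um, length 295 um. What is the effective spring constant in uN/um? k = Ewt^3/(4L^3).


Step 1: Convert E to consistent units (1 GPa = 1000 uN/um^2).
E = 170 GPa = 170000 uN/um^2
Step 2: Compute t^3 = 4^3 = 64
Step 3: Compute L^3 = 295^3 = 25672375
Step 4: k = 170000 * 44 * 64 / (4 * 25672375)
k = 4.6618 uN/um


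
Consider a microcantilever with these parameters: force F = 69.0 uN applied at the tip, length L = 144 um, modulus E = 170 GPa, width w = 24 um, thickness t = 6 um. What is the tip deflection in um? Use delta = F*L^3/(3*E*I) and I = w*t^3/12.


Step 1: Calculate the second moment of area.
I = w * t^3 / 12 = 24 * 6^3 / 12 = 432.0 um^4
Step 2: Convert E to consistent units (1 GPa = 1000 uN/um^2).
E = 170 GPa = 170000 uN/um^2
Step 3: Calculate tip deflection.
delta = F * L^3 / (3 * E * I)
delta = 69.0 * 144^3 / (3 * 170000 * 432.0)
delta = 0.9352 um


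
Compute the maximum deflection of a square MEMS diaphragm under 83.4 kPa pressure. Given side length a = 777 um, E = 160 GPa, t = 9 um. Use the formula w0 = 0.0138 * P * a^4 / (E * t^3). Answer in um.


Step 1: Convert pressure to compatible units (E is in GPa, so P in GPa).
P = 83.4 kPa = 83.4e-6 GPa
Step 2: Compute numerator: 0.0138 * P * a^4.
a^4 = 777^4 = 364488705441
numerator = 0.0138 * 83.4e-6 * 364488705441 = 4.194973e+05
Step 3: Compute denominator: E * t^3 = 160 * 9^3 = 116640
Step 4: w0 = numerator / denominator = 4.194973e+05 / 116640 = 3.5965 um


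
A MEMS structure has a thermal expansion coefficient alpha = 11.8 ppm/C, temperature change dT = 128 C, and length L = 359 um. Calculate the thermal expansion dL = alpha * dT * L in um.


Step 1: Convert CTE: alpha = 11.8 ppm/C = 11.8e-6 /C
Step 2: dL = 11.8e-6 * 128 * 359
dL = 0.5422 um


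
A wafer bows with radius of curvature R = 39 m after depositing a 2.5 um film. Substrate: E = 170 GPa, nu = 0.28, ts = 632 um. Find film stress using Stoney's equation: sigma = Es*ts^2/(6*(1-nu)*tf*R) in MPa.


Step 1: Compute numerator: Es * ts^2 = 170 * 632^2 = 67902080 (GPa*um^2)
Step 2: Compute denominator (R in um): 6*(1-nu)*tf*R = 6*0.72*2.5*39e6 = 421200000.0 (um^2)
Step 3: sigma (GPa) = 67902080 / 421200000.0 = 1.61211e-01 GPa
Step 4: Convert to MPa (x1000): sigma = 161.2 MPa


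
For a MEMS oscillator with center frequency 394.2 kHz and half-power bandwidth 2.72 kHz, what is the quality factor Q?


Step 1: Q = f0 / bandwidth
Step 2: Q = 394.2 / 2.72
Q = 144.9


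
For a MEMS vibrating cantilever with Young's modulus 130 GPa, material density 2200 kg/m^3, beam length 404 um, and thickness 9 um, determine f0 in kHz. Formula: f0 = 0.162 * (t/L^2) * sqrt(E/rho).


Step 1: Convert units to SI.
t_SI = 9e-6 m, L_SI = 404e-6 m
Step 2: Calculate sqrt(E/rho).
sqrt(130e9 / 2200) = 7687.06 m/s
Step 3: Compute f0.
f0 = 0.162 * 9e-6 / (404e-6)^2 * 7687.06 = 68668.1 Hz = 68.67 kHz


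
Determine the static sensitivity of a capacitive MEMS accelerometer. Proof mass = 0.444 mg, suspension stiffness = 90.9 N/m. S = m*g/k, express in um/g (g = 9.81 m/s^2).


Step 1: Convert mass: m = 0.444 mg = 4.44e-07 kg
Step 2: S = m * g / k = 4.44e-07 * 9.81 / 90.9
Step 3: S = 4.79e-08 m/g
Step 4: Convert to um/g: S = 0.048 um/g


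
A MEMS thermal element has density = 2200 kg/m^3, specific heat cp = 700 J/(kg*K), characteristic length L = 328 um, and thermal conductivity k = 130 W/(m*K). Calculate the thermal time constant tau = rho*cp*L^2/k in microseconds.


Step 1: Convert L to m: L = 328e-6 m
Step 2: L^2 = (328e-6)^2 = 1.07584e-07 m^2
Step 3: tau = 2200 * 700 * 1.07584e-07 / 130 = 1.27445662e-03 s
Step 4: Convert to microseconds (multiply by 1e6).
tau = 1274.457 us


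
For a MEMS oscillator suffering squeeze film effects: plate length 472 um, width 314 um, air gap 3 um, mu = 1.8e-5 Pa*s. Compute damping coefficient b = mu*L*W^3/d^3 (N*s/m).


Step 1: Convert to SI.
L = 472e-6 m, W = 314e-6 m, d = 3e-6 m
Step 2: W^3 = (314e-6)^3 = 3.10e-11 m^3
Step 3: d^3 = (3e-6)^3 = 2.70e-17 m^3
Step 4: b = 1.8e-5 * 472e-6 * 3.10e-11 / 2.70e-17
b = 9.74e-03 N*s/m


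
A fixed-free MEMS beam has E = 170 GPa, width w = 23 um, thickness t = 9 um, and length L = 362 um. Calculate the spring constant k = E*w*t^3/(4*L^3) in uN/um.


Step 1: Convert E to consistent units (1 GPa = 1000 uN/um^2).
E = 170 GPa = 170000 uN/um^2
Step 2: Compute t^3 = 9^3 = 729
Step 3: Compute L^3 = 362^3 = 47437928
Step 4: k = 170000 * 23 * 729 / (4 * 47437928)
k = 15.0217 uN/um


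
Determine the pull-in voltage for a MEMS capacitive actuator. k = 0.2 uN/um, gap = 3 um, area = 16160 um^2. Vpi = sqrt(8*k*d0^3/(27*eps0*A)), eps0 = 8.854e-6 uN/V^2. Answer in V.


Step 1: Compute numerator: 8 * k * d0^3 = 8 * 0.2 * 3^3 = 43.2
Step 2: Compute denominator: 27 * eps0 * A = 27 * 8.854e-6 * 16160 = 3.863177
Step 3: Vpi = sqrt(43.2 / 3.863177)
Vpi = 3.34 V


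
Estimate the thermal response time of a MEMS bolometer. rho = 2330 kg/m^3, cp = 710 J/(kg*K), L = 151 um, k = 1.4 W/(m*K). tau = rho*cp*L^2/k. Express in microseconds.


Step 1: Convert L to m: L = 151e-6 m
Step 2: L^2 = (151e-6)^2 = 2.2801e-08 m^2
Step 3: tau = 2330 * 710 * 2.2801e-08 / 1.4 = 2.694263879e-02 s
Step 4: Convert to microseconds (multiply by 1e6).
tau = 26942.639 us


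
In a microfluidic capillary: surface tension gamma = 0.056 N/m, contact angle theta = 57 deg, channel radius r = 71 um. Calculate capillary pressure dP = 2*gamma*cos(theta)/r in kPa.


Step 1: cos(57 deg) = 0.5446
Step 2: Convert r to m: r = 71e-6 m
Step 3: dP = 2 * 0.056 * 0.5446 / 71e-6 = 859.1 Pa
Step 4: Convert Pa to kPa (divide by 1000).
dP = 0.86 kPa


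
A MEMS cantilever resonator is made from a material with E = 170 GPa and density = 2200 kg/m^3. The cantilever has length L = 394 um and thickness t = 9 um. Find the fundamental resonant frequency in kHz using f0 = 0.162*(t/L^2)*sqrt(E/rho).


Step 1: Convert units to SI.
t_SI = 9e-6 m, L_SI = 394e-6 m
Step 2: Calculate sqrt(E/rho).
sqrt(170e9 / 2200) = 8790.49 m/s
Step 3: Compute f0.
f0 = 0.162 * 9e-6 / (394e-6)^2 * 8790.49 = 82561.6 Hz = 82.56 kHz


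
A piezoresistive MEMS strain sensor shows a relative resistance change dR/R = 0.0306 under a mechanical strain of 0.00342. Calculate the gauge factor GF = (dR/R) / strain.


Step 1: Identify values.
dR/R = 0.0306, strain = 0.00342
Step 2: GF = (dR/R) / strain = 0.0306 / 0.00342
GF = 8.9


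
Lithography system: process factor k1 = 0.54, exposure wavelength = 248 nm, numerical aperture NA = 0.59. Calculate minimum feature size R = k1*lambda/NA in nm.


Step 1: Identify values: k1 = 0.54, lambda = 248 nm, NA = 0.59
Step 2: R = k1 * lambda / NA
R = 0.54 * 248 / 0.59
R = 227.0 nm


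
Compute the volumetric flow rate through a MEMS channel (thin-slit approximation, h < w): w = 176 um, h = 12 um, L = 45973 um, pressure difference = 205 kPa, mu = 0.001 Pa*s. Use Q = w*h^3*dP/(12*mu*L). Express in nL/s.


Step 1: Convert all dimensions to SI (meters).
w = 176e-6 m, h = 12e-6 m, L = 45973e-6 m, dP = 205e3 Pa
Step 2: Q = w * h^3 * dP / (12 * mu * L)
Q = 176e-6 * (12e-6)^3 * 205e3 / (12 * 0.001 * 45973e-6) = 1.1301242e-10 m^3/s
Step 3: Convert Q from m^3/s to nL/s (1 m^3 = 1e12 nL, so multiply by 1e12).
Q = 113.012 nL/s


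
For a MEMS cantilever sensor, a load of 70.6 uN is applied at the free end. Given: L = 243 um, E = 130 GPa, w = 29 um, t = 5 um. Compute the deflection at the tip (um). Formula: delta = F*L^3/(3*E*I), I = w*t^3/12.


Step 1: Calculate the second moment of area.
I = w * t^3 / 12 = 29 * 5^3 / 12 = 302.0833 um^4
Step 2: Convert E to consistent units (1 GPa = 1000 uN/um^2).
E = 130 GPa = 130000 uN/um^2
Step 3: Calculate tip deflection.
delta = F * L^3 / (3 * E * I)
delta = 70.6 * 243^3 / (3 * 130000 * 302.0833)
delta = 8.5987 um


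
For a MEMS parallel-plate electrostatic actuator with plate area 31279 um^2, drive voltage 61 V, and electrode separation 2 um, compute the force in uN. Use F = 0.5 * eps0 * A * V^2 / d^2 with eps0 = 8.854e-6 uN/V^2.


Step 1: Identify parameters.
eps0 = 8.854e-6 uN/V^2, A = 31279 um^2, V = 61 V, d = 2 um
Step 2: Compute V^2 = 61^2 = 3721
Step 3: Compute d^2 = 2^2 = 4
Step 4: F = 0.5 * 8.854e-6 * 31279 * 3721 / 4
F = 128.814 uN


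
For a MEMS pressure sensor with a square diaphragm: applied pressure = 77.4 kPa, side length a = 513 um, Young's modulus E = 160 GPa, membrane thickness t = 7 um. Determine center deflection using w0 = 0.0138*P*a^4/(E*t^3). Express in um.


Step 1: Convert pressure to compatible units (E is in GPa, so P in GPa).
P = 77.4 kPa = 77.4e-6 GPa
Step 2: Compute numerator: 0.0138 * P * a^4.
a^4 = 513^4 = 69257922561
numerator = 0.0138 * 77.4e-6 * 69257922561 = 7.39758e+04
Step 3: Compute denominator: E * t^3 = 160 * 7^3 = 54880
Step 4: w0 = numerator / denominator = 7.39758e+04 / 54880 = 1.348 um


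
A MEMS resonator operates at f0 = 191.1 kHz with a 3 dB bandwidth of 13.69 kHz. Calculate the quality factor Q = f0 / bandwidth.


Step 1: Q = f0 / bandwidth
Step 2: Q = 191.1 / 13.69
Q = 14.0


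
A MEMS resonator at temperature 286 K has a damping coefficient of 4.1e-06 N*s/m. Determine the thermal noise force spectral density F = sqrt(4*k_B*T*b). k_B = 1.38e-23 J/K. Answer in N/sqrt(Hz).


Step 1: Compute 4 * k_B * T * b
= 4 * 1.38e-23 * 286 * 4.1e-06
= 6.4728e-26 N^2/Hz
Step 2: F_noise = sqrt(6.4728e-26)
F_noise = 2.54e-13 N/sqrt(Hz)


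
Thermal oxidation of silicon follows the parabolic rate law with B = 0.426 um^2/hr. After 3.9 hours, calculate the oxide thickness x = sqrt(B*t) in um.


Step 1: Compute B*t = 0.426 * 3.9 = 1.6614
Step 2: x = sqrt(1.6614)
x = 1.289 um


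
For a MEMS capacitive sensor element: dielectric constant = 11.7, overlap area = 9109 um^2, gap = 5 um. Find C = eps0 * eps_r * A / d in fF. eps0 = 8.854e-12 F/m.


Step 1: Convert area to m^2: A = 9109e-12 m^2
Step 2: Convert gap to m: d = 5e-6 m
Step 3: C = eps0 * eps_r * A / d
C = 8.854e-12 * 11.7 * 9109e-12 / 5e-6
Step 4: Convert to fF (multiply by 1e15).
C = 188.72 fF


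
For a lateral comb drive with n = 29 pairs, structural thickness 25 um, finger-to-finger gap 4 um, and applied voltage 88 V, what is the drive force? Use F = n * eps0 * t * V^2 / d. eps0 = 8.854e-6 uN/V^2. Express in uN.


Step 1: Parameters: n=29, eps0=8.854e-6 uN/V^2, t=25 um, V=88 V, d=4 um
Step 2: V^2 = 7744
Step 3: F = 29 * 8.854e-6 * 25 * 7744 / 4
F = 12.427 uN


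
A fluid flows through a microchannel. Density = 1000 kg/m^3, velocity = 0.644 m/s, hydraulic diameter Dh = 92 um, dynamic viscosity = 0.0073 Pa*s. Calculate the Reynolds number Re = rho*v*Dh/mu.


Step 1: Convert Dh to meters: Dh = 92e-6 m
Step 2: Re = rho * v * Dh / mu
Re = 1000 * 0.644 * 92e-6 / 0.0073
Re = 8.116


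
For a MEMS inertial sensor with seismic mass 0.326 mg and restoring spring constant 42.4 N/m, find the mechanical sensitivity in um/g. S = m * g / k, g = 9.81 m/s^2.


Step 1: Convert mass: m = 0.326 mg = 3.26e-07 kg
Step 2: S = m * g / k = 3.26e-07 * 9.81 / 42.4
Step 3: S = 7.54e-08 m/g
Step 4: Convert to um/g: S = 0.075 um/g


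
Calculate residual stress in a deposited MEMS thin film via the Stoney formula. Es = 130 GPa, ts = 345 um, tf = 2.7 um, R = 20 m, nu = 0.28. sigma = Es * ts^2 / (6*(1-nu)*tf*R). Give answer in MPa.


Step 1: Compute numerator: Es * ts^2 = 130 * 345^2 = 15473250 (GPa*um^2)
Step 2: Compute denominator (R in um): 6*(1-nu)*tf*R = 6*0.72*2.7*20e6 = 233280000.0 (um^2)
Step 3: sigma (GPa) = 15473250 / 233280000.0 = 6.6329e-02 GPa
Step 4: Convert to MPa (x1000): sigma = 66.3 MPa


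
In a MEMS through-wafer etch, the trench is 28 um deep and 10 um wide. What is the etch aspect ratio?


Step 1: AR = depth / width
Step 2: AR = 28 / 10
AR = 2.8


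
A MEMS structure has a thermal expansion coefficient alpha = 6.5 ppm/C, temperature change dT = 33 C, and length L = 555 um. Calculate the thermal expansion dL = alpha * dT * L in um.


Step 1: Convert CTE: alpha = 6.5 ppm/C = 6.5e-6 /C
Step 2: dL = 6.5e-6 * 33 * 555
dL = 0.119 um


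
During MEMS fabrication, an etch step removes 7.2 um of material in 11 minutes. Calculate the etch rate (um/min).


Step 1: Etch rate = depth / time
Step 2: rate = 7.2 / 11
rate = 0.655 um/min


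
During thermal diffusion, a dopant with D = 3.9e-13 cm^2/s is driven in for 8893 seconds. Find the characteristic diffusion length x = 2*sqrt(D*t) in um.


Step 1: Compute D*t = 3.9e-13 * 8893 = 3.46827e-09 cm^2
Step 2: sqrt(D*t) = 5.8892e-05 cm
Step 3: x = 2 * 5.8892e-05 cm = 1.17784e-04 cm
Step 4: Convert to um (1 cm = 1e4 um): x = 1.178 um


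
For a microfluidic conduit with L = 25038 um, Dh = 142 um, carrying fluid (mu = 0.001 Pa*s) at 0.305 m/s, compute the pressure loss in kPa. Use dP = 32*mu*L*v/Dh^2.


Step 1: Convert to SI: L = 25038e-6 m, Dh = 142e-6 m
Step 2: dP = 32 * 0.001 * 25038e-6 * 0.305 / (142e-6)^2
Step 3: dP = 12119.17 Pa
Step 4: Convert to kPa: dP = 12.12 kPa


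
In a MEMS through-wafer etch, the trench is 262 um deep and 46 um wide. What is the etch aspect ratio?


Step 1: AR = depth / width
Step 2: AR = 262 / 46
AR = 5.7


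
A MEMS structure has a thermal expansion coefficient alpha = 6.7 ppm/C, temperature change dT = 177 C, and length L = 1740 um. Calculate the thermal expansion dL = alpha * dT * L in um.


Step 1: Convert CTE: alpha = 6.7 ppm/C = 6.7e-6 /C
Step 2: dL = 6.7e-6 * 177 * 1740
dL = 2.0635 um


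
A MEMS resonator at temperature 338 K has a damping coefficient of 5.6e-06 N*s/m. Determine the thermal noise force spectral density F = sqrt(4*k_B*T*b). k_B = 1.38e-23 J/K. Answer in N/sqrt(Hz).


Step 1: Compute 4 * k_B * T * b
= 4 * 1.38e-23 * 338 * 5.6e-06
= 1.0448e-25 N^2/Hz
Step 2: F_noise = sqrt(1.0448e-25)
F_noise = 3.23e-13 N/sqrt(Hz)


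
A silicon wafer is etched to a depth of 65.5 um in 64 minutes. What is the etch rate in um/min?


Step 1: Etch rate = depth / time
Step 2: rate = 65.5 / 64
rate = 1.023 um/min


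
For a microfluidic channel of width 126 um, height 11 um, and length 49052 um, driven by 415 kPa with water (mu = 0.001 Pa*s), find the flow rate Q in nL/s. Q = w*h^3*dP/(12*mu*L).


Step 1: Convert all dimensions to SI (meters).
w = 126e-6 m, h = 11e-6 m, L = 49052e-6 m, dP = 415e3 Pa
Step 2: Q = w * h^3 * dP / (12 * mu * L)
Q = 126e-6 * (11e-6)^3 * 415e3 / (12 * 0.001 * 49052e-6) = 1.1823845e-10 m^3/s
Step 3: Convert Q from m^3/s to nL/s (1 m^3 = 1e12 nL, so multiply by 1e12).
Q = 118.238 nL/s


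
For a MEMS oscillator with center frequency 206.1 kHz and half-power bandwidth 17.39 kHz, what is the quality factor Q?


Step 1: Q = f0 / bandwidth
Step 2: Q = 206.1 / 17.39
Q = 11.9


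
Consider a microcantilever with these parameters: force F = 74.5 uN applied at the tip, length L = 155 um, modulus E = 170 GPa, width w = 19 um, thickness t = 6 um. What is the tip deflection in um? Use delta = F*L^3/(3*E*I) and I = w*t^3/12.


Step 1: Calculate the second moment of area.
I = w * t^3 / 12 = 19 * 6^3 / 12 = 342.0 um^4
Step 2: Convert E to consistent units (1 GPa = 1000 uN/um^2).
E = 170 GPa = 170000 uN/um^2
Step 3: Calculate tip deflection.
delta = F * L^3 / (3 * E * I)
delta = 74.5 * 155^3 / (3 * 170000 * 342.0)
delta = 1.5906 um


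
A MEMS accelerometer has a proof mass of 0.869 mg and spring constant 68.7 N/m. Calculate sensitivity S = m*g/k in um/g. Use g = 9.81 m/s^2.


Step 1: Convert mass: m = 0.869 mg = 8.69e-07 kg
Step 2: S = m * g / k = 8.69e-07 * 9.81 / 68.7
Step 3: S = 1.24e-07 m/g
Step 4: Convert to um/g: S = 0.124 um/g


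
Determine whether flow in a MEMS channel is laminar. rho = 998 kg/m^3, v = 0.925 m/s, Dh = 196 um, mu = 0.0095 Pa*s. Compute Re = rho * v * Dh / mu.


Step 1: Convert Dh to meters: Dh = 196e-6 m
Step 2: Re = rho * v * Dh / mu
Re = 998 * 0.925 * 196e-6 / 0.0095
Re = 19.046
Since Re = 19.046 is below ~2300, the flow is laminar.


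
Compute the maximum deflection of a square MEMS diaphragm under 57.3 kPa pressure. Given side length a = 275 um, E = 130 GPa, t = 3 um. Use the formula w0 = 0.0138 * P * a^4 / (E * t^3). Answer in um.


Step 1: Convert pressure to compatible units (E is in GPa, so P in GPa).
P = 57.3 kPa = 57.3e-6 GPa
Step 2: Compute numerator: 0.0138 * P * a^4.
a^4 = 275^4 = 5719140625
numerator = 0.0138 * 57.3e-6 * 5719140625 = 4.522353e+03
Step 3: Compute denominator: E * t^3 = 130 * 3^3 = 3510
Step 4: w0 = numerator / denominator = 4.522353e+03 / 3510 = 1.2884 um


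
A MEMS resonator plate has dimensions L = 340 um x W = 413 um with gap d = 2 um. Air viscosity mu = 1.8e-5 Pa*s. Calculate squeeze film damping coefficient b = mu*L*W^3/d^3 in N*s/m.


Step 1: Convert to SI.
L = 340e-6 m, W = 413e-6 m, d = 2e-6 m
Step 2: W^3 = (413e-6)^3 = 7.04e-11 m^3
Step 3: d^3 = (2e-6)^3 = 8.00e-18 m^3
Step 4: b = 1.8e-5 * 340e-6 * 7.04e-11 / 8.00e-18
b = 5.39e-02 N*s/m


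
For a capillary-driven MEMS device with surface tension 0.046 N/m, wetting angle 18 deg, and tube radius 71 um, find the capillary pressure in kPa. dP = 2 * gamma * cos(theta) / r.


Step 1: cos(18 deg) = 0.9511
Step 2: Convert r to m: r = 71e-6 m
Step 3: dP = 2 * 0.046 * 0.9511 / 71e-6 = 1232.4 Pa
Step 4: Convert Pa to kPa (divide by 1000).
dP = 1.23 kPa


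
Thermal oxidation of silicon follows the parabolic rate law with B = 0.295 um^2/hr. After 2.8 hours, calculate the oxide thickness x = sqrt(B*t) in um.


Step 1: Compute B*t = 0.295 * 2.8 = 0.826
Step 2: x = sqrt(0.826)
x = 0.909 um


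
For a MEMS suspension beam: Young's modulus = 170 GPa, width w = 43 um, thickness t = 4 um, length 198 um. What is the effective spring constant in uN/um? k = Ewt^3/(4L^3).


Step 1: Convert E to consistent units (1 GPa = 1000 uN/um^2).
E = 170 GPa = 170000 uN/um^2
Step 2: Compute t^3 = 4^3 = 64
Step 3: Compute L^3 = 198^3 = 7762392
Step 4: k = 170000 * 43 * 64 / (4 * 7762392)
k = 15.0675 uN/um


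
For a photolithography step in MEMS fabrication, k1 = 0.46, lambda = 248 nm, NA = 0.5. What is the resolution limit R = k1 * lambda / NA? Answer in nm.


Step 1: Identify values: k1 = 0.46, lambda = 248 nm, NA = 0.5
Step 2: R = k1 * lambda / NA
R = 0.46 * 248 / 0.5
R = 228.2 nm


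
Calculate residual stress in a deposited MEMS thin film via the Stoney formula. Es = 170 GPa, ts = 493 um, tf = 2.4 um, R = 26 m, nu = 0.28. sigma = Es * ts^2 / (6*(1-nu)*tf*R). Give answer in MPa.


Step 1: Compute numerator: Es * ts^2 = 170 * 493^2 = 41318330 (GPa*um^2)
Step 2: Compute denominator (R in um): 6*(1-nu)*tf*R = 6*0.72*2.4*26e6 = 269568000.0 (um^2)
Step 3: sigma (GPa) = 41318330 / 269568000.0 = 1.53276e-01 GPa
Step 4: Convert to MPa (x1000): sigma = 153.3 MPa


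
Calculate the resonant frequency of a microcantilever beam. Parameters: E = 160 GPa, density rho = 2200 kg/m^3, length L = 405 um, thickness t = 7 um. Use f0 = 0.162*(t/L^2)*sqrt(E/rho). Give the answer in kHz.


Step 1: Convert units to SI.
t_SI = 7e-6 m, L_SI = 405e-6 m
Step 2: Calculate sqrt(E/rho).
sqrt(160e9 / 2200) = 8528.03 m/s
Step 3: Compute f0.
f0 = 0.162 * 7e-6 / (405e-6)^2 * 8528.03 = 58959.2 Hz = 58.96 kHz


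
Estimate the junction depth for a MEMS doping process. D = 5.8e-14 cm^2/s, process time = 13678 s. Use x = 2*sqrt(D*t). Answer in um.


Step 1: Compute D*t = 5.8e-14 * 13678 = 7.93324e-10 cm^2
Step 2: sqrt(D*t) = 2.8166e-05 cm
Step 3: x = 2 * 2.8166e-05 cm = 5.6332e-05 cm
Step 4: Convert to um (1 cm = 1e4 um): x = 0.563 um


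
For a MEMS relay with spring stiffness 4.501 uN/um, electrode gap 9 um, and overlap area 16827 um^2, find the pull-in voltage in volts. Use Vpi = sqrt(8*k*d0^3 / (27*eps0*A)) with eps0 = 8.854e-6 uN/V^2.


Step 1: Compute numerator: 8 * k * d0^3 = 8 * 4.501 * 9^3 = 26249.832
Step 2: Compute denominator: 27 * eps0 * A = 27 * 8.854e-6 * 16827 = 4.022629
Step 3: Vpi = sqrt(26249.832 / 4.022629)
Vpi = 80.78 V


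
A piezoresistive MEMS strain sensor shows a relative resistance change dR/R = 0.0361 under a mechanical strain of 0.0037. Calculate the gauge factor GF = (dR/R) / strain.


Step 1: Identify values.
dR/R = 0.0361, strain = 0.0037
Step 2: GF = (dR/R) / strain = 0.0361 / 0.0037
GF = 9.8


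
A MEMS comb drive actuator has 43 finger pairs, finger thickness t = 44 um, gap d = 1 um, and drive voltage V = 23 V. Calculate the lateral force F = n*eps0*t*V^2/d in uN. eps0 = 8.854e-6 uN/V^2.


Step 1: Parameters: n=43, eps0=8.854e-6 uN/V^2, t=44 um, V=23 V, d=1 um
Step 2: V^2 = 529
Step 3: F = 43 * 8.854e-6 * 44 * 529 / 1
F = 8.862 uN


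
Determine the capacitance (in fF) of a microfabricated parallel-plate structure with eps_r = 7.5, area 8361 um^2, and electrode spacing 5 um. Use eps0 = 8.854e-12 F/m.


Step 1: Convert area to m^2: A = 8361e-12 m^2
Step 2: Convert gap to m: d = 5e-6 m
Step 3: C = eps0 * eps_r * A / d
C = 8.854e-12 * 7.5 * 8361e-12 / 5e-6
Step 4: Convert to fF (multiply by 1e15).
C = 111.04 fF


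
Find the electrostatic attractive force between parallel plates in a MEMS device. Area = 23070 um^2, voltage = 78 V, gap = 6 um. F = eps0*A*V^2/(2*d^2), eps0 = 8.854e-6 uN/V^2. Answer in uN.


Step 1: Identify parameters.
eps0 = 8.854e-6 uN/V^2, A = 23070 um^2, V = 78 V, d = 6 um
Step 2: Compute V^2 = 78^2 = 6084
Step 3: Compute d^2 = 6^2 = 36
Step 4: F = 0.5 * 8.854e-6 * 23070 * 6084 / 36
F = 17.26 uN


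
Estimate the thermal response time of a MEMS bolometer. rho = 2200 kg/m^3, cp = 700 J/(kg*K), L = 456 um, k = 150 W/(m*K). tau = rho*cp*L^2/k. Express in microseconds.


Step 1: Convert L to m: L = 456e-6 m
Step 2: L^2 = (456e-6)^2 = 2.07936e-07 m^2
Step 3: tau = 2200 * 700 * 2.07936e-07 / 150 = 2.1348096e-03 s
Step 4: Convert to microseconds (multiply by 1e6).
tau = 2134.81 us


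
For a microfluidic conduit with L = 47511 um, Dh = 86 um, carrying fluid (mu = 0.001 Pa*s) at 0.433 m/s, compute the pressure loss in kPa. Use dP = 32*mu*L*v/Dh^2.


Step 1: Convert to SI: L = 47511e-6 m, Dh = 86e-6 m
Step 2: dP = 32 * 0.001 * 47511e-6 * 0.433 / (86e-6)^2
Step 3: dP = 89009.25 Pa
Step 4: Convert to kPa: dP = 89.01 kPa


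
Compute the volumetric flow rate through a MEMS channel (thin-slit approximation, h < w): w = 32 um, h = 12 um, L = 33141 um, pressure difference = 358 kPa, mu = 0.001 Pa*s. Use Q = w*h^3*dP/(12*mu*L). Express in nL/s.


Step 1: Convert all dimensions to SI (meters).
w = 32e-6 m, h = 12e-6 m, L = 33141e-6 m, dP = 358e3 Pa
Step 2: Q = w * h^3 * dP / (12 * mu * L)
Q = 32e-6 * (12e-6)^3 * 358e3 / (12 * 0.001 * 33141e-6) = 4.977713e-11 m^3/s
Step 3: Convert Q from m^3/s to nL/s (1 m^3 = 1e12 nL, so multiply by 1e12).
Q = 49.777 nL/s


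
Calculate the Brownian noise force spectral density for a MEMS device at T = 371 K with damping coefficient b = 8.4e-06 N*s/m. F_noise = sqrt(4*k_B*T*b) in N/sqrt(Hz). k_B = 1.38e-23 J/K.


Step 1: Compute 4 * k_B * T * b
= 4 * 1.38e-23 * 371 * 8.4e-06
= 1.7203e-25 N^2/Hz
Step 2: F_noise = sqrt(1.7203e-25)
F_noise = 4.15e-13 N/sqrt(Hz)


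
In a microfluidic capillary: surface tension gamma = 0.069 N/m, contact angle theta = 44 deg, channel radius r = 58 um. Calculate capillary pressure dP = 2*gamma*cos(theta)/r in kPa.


Step 1: cos(44 deg) = 0.7193
Step 2: Convert r to m: r = 58e-6 m
Step 3: dP = 2 * 0.069 * 0.7193 / 58e-6 = 1711.4 Pa
Step 4: Convert Pa to kPa (divide by 1000).
dP = 1.71 kPa


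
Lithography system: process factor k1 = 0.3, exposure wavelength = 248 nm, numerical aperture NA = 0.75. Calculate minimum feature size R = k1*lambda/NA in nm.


Step 1: Identify values: k1 = 0.3, lambda = 248 nm, NA = 0.75
Step 2: R = k1 * lambda / NA
R = 0.3 * 248 / 0.75
R = 99.2 nm


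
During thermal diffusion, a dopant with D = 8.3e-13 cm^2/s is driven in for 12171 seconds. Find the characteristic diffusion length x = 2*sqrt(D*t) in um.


Step 1: Compute D*t = 8.3e-13 * 12171 = 1.010193e-08 cm^2
Step 2: sqrt(D*t) = 1.0051e-04 cm
Step 3: x = 2 * 1.0051e-04 cm = 2.0102e-04 cm
Step 4: Convert to um (1 cm = 1e4 um): x = 2.01 um


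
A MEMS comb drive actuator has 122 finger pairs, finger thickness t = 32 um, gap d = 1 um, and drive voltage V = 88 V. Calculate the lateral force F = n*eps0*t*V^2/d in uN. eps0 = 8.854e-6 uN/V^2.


Step 1: Parameters: n=122, eps0=8.854e-6 uN/V^2, t=32 um, V=88 V, d=1 um
Step 2: V^2 = 7744
Step 3: F = 122 * 8.854e-6 * 32 * 7744 / 1
F = 267.679 uN


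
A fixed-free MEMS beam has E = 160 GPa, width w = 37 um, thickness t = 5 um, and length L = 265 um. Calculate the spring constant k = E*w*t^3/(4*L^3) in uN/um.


Step 1: Convert E to consistent units (1 GPa = 1000 uN/um^2).
E = 160 GPa = 160000 uN/um^2
Step 2: Compute t^3 = 5^3 = 125
Step 3: Compute L^3 = 265^3 = 18609625
Step 4: k = 160000 * 37 * 125 / (4 * 18609625)
k = 9.9411 uN/um


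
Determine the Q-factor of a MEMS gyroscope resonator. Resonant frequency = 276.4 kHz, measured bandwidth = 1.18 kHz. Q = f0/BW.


Step 1: Q = f0 / bandwidth
Step 2: Q = 276.4 / 1.18
Q = 234.2


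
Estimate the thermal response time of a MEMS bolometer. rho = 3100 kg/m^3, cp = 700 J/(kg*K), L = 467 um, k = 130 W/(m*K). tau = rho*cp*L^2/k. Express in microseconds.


Step 1: Convert L to m: L = 467e-6 m
Step 2: L^2 = (467e-6)^2 = 2.18089e-07 m^2
Step 3: tau = 3100 * 700 * 2.18089e-07 / 130 = 3.64040869e-03 s
Step 4: Convert to microseconds (multiply by 1e6).
tau = 3640.409 us


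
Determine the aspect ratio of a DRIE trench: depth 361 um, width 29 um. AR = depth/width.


Step 1: AR = depth / width
Step 2: AR = 361 / 29
AR = 12.4


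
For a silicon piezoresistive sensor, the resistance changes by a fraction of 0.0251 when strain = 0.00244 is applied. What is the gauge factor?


Step 1: Identify values.
dR/R = 0.0251, strain = 0.00244
Step 2: GF = (dR/R) / strain = 0.0251 / 0.00244
GF = 10.3


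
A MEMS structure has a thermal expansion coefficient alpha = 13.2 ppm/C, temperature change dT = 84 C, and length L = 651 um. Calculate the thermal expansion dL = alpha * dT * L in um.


Step 1: Convert CTE: alpha = 13.2 ppm/C = 13.2e-6 /C
Step 2: dL = 13.2e-6 * 84 * 651
dL = 0.7218 um


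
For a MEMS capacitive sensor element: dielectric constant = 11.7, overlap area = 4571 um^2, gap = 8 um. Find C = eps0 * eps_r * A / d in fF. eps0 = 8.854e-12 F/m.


Step 1: Convert area to m^2: A = 4571e-12 m^2
Step 2: Convert gap to m: d = 8e-6 m
Step 3: C = eps0 * eps_r * A / d
C = 8.854e-12 * 11.7 * 4571e-12 / 8e-6
Step 4: Convert to fF (multiply by 1e15).
C = 59.19 fF


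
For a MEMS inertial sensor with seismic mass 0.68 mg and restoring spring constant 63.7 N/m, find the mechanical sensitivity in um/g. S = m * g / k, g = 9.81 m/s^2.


Step 1: Convert mass: m = 0.68 mg = 6.80e-07 kg
Step 2: S = m * g / k = 6.80e-07 * 9.81 / 63.7
Step 3: S = 1.05e-07 m/g
Step 4: Convert to um/g: S = 0.105 um/g


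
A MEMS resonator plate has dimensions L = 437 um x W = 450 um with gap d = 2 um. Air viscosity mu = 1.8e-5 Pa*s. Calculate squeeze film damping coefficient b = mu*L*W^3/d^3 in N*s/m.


Step 1: Convert to SI.
L = 437e-6 m, W = 450e-6 m, d = 2e-6 m
Step 2: W^3 = (450e-6)^3 = 9.11e-11 m^3
Step 3: d^3 = (2e-6)^3 = 8.00e-18 m^3
Step 4: b = 1.8e-5 * 437e-6 * 9.11e-11 / 8.00e-18
b = 8.96e-02 N*s/m


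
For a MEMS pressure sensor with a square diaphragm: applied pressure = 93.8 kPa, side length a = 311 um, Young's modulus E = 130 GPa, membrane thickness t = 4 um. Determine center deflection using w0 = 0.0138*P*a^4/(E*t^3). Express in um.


Step 1: Convert pressure to compatible units (E is in GPa, so P in GPa).
P = 93.8 kPa = 93.8e-6 GPa
Step 2: Compute numerator: 0.0138 * P * a^4.
a^4 = 311^4 = 9354951841
numerator = 0.0138 * 93.8e-6 * 9354951841 = 1.210942e+04
Step 3: Compute denominator: E * t^3 = 130 * 4^3 = 8320
Step 4: w0 = numerator / denominator = 1.210942e+04 / 8320 = 1.4555 um


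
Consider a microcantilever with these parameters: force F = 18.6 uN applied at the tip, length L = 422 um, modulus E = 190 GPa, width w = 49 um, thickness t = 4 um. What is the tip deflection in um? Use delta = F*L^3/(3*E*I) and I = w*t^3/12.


Step 1: Calculate the second moment of area.
I = w * t^3 / 12 = 49 * 4^3 / 12 = 261.3333 um^4
Step 2: Convert E to consistent units (1 GPa = 1000 uN/um^2).
E = 190 GPa = 190000 uN/um^2
Step 3: Calculate tip deflection.
delta = F * L^3 / (3 * E * I)
delta = 18.6 * 422^3 / (3 * 190000 * 261.3333)
delta = 9.3838 um


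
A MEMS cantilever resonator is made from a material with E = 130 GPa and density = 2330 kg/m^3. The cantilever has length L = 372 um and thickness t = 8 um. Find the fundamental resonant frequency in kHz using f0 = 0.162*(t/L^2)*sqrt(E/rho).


Step 1: Convert units to SI.
t_SI = 8e-6 m, L_SI = 372e-6 m
Step 2: Calculate sqrt(E/rho).
sqrt(130e9 / 2330) = 7469.54 m/s
Step 3: Compute f0.
f0 = 0.162 * 8e-6 / (372e-6)^2 * 7469.54 = 69954.1 Hz = 69.95 kHz


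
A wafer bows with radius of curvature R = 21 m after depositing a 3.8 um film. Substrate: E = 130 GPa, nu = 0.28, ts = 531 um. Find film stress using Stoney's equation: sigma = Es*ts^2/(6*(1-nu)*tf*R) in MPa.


Step 1: Compute numerator: Es * ts^2 = 130 * 531^2 = 36654930 (GPa*um^2)
Step 2: Compute denominator (R in um): 6*(1-nu)*tf*R = 6*0.72*3.8*21e6 = 344736000.0 (um^2)
Step 3: sigma (GPa) = 36654930 / 344736000.0 = 1.06328e-01 GPa
Step 4: Convert to MPa (x1000): sigma = 106.3 MPa


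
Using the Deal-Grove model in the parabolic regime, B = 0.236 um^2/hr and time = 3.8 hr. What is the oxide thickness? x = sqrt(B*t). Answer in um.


Step 1: Compute B*t = 0.236 * 3.8 = 0.8968
Step 2: x = sqrt(0.8968)
x = 0.947 um


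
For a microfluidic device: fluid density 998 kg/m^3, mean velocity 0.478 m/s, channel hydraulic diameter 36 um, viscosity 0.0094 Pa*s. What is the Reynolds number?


Step 1: Convert Dh to meters: Dh = 36e-6 m
Step 2: Re = rho * v * Dh / mu
Re = 998 * 0.478 * 36e-6 / 0.0094
Re = 1.827


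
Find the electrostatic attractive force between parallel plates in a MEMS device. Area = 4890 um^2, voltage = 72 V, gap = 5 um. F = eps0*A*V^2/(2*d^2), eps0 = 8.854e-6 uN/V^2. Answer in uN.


Step 1: Identify parameters.
eps0 = 8.854e-6 uN/V^2, A = 4890 um^2, V = 72 V, d = 5 um
Step 2: Compute V^2 = 72^2 = 5184
Step 3: Compute d^2 = 5^2 = 25
Step 4: F = 0.5 * 8.854e-6 * 4890 * 5184 / 25
F = 4.489 uN


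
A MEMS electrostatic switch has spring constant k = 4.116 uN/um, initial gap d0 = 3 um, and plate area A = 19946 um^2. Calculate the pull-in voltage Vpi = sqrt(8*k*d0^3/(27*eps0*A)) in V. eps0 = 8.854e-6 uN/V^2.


Step 1: Compute numerator: 8 * k * d0^3 = 8 * 4.116 * 3^3 = 889.056
Step 2: Compute denominator: 27 * eps0 * A = 27 * 8.854e-6 * 19946 = 4.768251
Step 3: Vpi = sqrt(889.056 / 4.768251)
Vpi = 13.65 V


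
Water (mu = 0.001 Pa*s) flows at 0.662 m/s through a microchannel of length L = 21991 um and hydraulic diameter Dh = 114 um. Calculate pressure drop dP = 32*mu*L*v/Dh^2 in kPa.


Step 1: Convert to SI: L = 21991e-6 m, Dh = 114e-6 m
Step 2: dP = 32 * 0.001 * 21991e-6 * 0.662 / (114e-6)^2
Step 3: dP = 35846.21 Pa
Step 4: Convert to kPa: dP = 35.85 kPa


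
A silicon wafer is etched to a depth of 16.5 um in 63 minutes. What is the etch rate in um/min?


Step 1: Etch rate = depth / time
Step 2: rate = 16.5 / 63
rate = 0.262 um/min


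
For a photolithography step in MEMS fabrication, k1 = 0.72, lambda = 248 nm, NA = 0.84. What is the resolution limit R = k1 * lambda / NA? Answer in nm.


Step 1: Identify values: k1 = 0.72, lambda = 248 nm, NA = 0.84
Step 2: R = k1 * lambda / NA
R = 0.72 * 248 / 0.84
R = 212.6 nm


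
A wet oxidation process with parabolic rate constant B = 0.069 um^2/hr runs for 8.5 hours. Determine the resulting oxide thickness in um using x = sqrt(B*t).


Step 1: Compute B*t = 0.069 * 8.5 = 0.5865
Step 2: x = sqrt(0.5865)
x = 0.766 um


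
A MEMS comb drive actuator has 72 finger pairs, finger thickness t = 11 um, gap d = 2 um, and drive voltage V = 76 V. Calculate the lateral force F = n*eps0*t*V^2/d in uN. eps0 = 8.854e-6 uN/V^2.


Step 1: Parameters: n=72, eps0=8.854e-6 uN/V^2, t=11 um, V=76 V, d=2 um
Step 2: V^2 = 5776
Step 3: F = 72 * 8.854e-6 * 11 * 5776 / 2
F = 20.252 uN


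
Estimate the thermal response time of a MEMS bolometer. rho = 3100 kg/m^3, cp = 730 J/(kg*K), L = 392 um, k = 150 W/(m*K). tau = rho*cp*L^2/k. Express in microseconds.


Step 1: Convert L to m: L = 392e-6 m
Step 2: L^2 = (392e-6)^2 = 1.53664e-07 m^2
Step 3: tau = 3100 * 730 * 1.53664e-07 / 150 = 2.31827755e-03 s
Step 4: Convert to microseconds (multiply by 1e6).
tau = 2318.278 us


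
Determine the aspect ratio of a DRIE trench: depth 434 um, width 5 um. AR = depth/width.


Step 1: AR = depth / width
Step 2: AR = 434 / 5
AR = 86.8


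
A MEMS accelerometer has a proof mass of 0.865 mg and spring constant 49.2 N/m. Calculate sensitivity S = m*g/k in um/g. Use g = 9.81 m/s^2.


Step 1: Convert mass: m = 0.865 mg = 8.65e-07 kg
Step 2: S = m * g / k = 8.65e-07 * 9.81 / 49.2
Step 3: S = 1.72e-07 m/g
Step 4: Convert to um/g: S = 0.172 um/g


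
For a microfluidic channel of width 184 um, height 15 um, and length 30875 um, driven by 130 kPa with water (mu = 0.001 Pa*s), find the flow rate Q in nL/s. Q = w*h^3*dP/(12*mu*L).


Step 1: Convert all dimensions to SI (meters).
w = 184e-6 m, h = 15e-6 m, L = 30875e-6 m, dP = 130e3 Pa
Step 2: Q = w * h^3 * dP / (12 * mu * L)
Q = 184e-6 * (15e-6)^3 * 130e3 / (12 * 0.001 * 30875e-6) = 2.1789474e-10 m^3/s
Step 3: Convert Q from m^3/s to nL/s (1 m^3 = 1e12 nL, so multiply by 1e12).
Q = 217.895 nL/s


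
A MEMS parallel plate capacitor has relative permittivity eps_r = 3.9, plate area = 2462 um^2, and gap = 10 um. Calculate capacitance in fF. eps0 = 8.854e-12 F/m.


Step 1: Convert area to m^2: A = 2462e-12 m^2
Step 2: Convert gap to m: d = 10e-6 m
Step 3: C = eps0 * eps_r * A / d
C = 8.854e-12 * 3.9 * 2462e-12 / 10e-6
Step 4: Convert to fF (multiply by 1e15).
C = 8.5 fF


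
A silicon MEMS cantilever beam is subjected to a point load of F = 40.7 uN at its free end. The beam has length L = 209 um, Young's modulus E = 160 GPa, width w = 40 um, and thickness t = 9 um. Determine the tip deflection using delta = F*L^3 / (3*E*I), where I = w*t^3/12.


Step 1: Calculate the second moment of area.
I = w * t^3 / 12 = 40 * 9^3 / 12 = 2430.0 um^4
Step 2: Convert E to consistent units (1 GPa = 1000 uN/um^2).
E = 160 GPa = 160000 uN/um^2
Step 3: Calculate tip deflection.
delta = F * L^3 / (3 * E * I)
delta = 40.7 * 209^3 / (3 * 160000 * 2430.0)
delta = 0.3186 um


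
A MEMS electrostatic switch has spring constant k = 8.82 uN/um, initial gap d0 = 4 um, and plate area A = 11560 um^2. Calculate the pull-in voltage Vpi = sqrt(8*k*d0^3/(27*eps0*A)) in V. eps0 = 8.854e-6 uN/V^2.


Step 1: Compute numerator: 8 * k * d0^3 = 8 * 8.82 * 4^3 = 4515.84
Step 2: Compute denominator: 27 * eps0 * A = 27 * 8.854e-6 * 11560 = 2.76351
Step 3: Vpi = sqrt(4515.84 / 2.76351)
Vpi = 40.42 V


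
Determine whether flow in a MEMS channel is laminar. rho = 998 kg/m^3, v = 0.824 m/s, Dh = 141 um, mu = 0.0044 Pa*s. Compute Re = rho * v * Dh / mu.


Step 1: Convert Dh to meters: Dh = 141e-6 m
Step 2: Re = rho * v * Dh / mu
Re = 998 * 0.824 * 141e-6 / 0.0044
Re = 26.353
Since Re = 26.353 is below ~2300, the flow is laminar.


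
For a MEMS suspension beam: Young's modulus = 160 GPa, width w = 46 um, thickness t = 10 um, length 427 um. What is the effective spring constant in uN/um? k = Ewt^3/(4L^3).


Step 1: Convert E to consistent units (1 GPa = 1000 uN/um^2).
E = 160 GPa = 160000 uN/um^2
Step 2: Compute t^3 = 10^3 = 1000
Step 3: Compute L^3 = 427^3 = 77854483
Step 4: k = 160000 * 46 * 1000 / (4 * 77854483)
k = 23.6338 uN/um


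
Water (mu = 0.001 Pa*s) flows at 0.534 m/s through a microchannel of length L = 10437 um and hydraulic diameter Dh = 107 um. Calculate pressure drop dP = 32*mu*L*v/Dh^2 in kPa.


Step 1: Convert to SI: L = 10437e-6 m, Dh = 107e-6 m
Step 2: dP = 32 * 0.001 * 10437e-6 * 0.534 / (107e-6)^2
Step 3: dP = 15577.56 Pa
Step 4: Convert to kPa: dP = 15.58 kPa


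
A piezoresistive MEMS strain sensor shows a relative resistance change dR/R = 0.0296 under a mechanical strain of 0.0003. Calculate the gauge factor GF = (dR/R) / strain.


Step 1: Identify values.
dR/R = 0.0296, strain = 0.0003
Step 2: GF = (dR/R) / strain = 0.0296 / 0.0003
GF = 98.7


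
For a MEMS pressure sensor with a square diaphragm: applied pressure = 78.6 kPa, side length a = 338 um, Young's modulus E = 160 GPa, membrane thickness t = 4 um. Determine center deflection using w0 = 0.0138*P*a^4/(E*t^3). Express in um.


Step 1: Convert pressure to compatible units (E is in GPa, so P in GPa).
P = 78.6 kPa = 78.6e-6 GPa
Step 2: Compute numerator: 0.0138 * P * a^4.
a^4 = 338^4 = 13051691536
numerator = 0.0138 * 78.6e-6 * 13051691536 = 1.415691e+04
Step 3: Compute denominator: E * t^3 = 160 * 4^3 = 10240
Step 4: w0 = numerator / denominator = 1.415691e+04 / 10240 = 1.3825 um


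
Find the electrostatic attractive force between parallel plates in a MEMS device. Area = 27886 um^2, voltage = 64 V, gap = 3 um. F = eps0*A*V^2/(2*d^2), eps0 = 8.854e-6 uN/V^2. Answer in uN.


Step 1: Identify parameters.
eps0 = 8.854e-6 uN/V^2, A = 27886 um^2, V = 64 V, d = 3 um
Step 2: Compute V^2 = 64^2 = 4096
Step 3: Compute d^2 = 3^2 = 9
Step 4: F = 0.5 * 8.854e-6 * 27886 * 4096 / 9
F = 56.184 uN


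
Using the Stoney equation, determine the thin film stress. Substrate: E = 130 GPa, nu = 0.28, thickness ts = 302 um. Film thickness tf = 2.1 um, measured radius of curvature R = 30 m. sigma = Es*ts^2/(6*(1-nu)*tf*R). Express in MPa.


Step 1: Compute numerator: Es * ts^2 = 130 * 302^2 = 11856520 (GPa*um^2)
Step 2: Compute denominator (R in um): 6*(1-nu)*tf*R = 6*0.72*2.1*30e6 = 272160000.0 (um^2)
Step 3: sigma (GPa) = 11856520 / 272160000.0 = 4.3565e-02 GPa
Step 4: Convert to MPa (x1000): sigma = 43.6 MPa


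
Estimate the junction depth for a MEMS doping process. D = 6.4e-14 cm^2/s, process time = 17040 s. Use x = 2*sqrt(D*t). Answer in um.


Step 1: Compute D*t = 6.4e-14 * 17040 = 1.09056e-09 cm^2
Step 2: sqrt(D*t) = 3.302e-05 cm
Step 3: x = 2 * 3.302e-05 cm = 6.604e-05 cm
Step 4: Convert to um (1 cm = 1e4 um): x = 0.66 um


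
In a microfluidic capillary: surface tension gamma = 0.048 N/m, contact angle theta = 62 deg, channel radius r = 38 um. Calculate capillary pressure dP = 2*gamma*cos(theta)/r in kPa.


Step 1: cos(62 deg) = 0.4695
Step 2: Convert r to m: r = 38e-6 m
Step 3: dP = 2 * 0.048 * 0.4695 / 38e-6 = 1186.1 Pa
Step 4: Convert Pa to kPa (divide by 1000).
dP = 1.19 kPa
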